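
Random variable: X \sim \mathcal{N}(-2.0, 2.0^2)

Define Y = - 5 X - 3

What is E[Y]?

For Y = -5X - 3:
E[Y] = -5 * E[X] - 3
E[X] = -2.0 = -2
E[Y] = -5 * (-2) - 3 = 7

7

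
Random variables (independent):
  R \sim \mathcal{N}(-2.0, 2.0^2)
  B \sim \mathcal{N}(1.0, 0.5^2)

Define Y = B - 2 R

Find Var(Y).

For independent RVs: Var(aX + bY) = a²Var(X) + b²Var(Y)
Var(R) = 4
Var(B) = 0.25
Var(Y) = (-2)²*4 + 1²*0.25
= 4*4 + 1*0.25 = 16.25

16.25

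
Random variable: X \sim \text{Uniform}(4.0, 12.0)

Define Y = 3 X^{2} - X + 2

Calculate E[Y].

E[Y] = 3*E[X²] - 1*E[X] + 2
E[X] = 8
E[X²] = Var(X) + (E[X])² = 5.3333333 + 64 = 69.333333
E[Y] = 3*69.333333 - 1*8 + 2 = 202

202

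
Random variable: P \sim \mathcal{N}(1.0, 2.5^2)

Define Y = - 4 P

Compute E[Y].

For Y = -4P:
E[Y] = -4 * E[P]
E[P] = 1.0 = 1
E[Y] = -4 * 1 = -4

-4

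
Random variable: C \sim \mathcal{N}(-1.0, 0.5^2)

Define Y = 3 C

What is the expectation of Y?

For Y = 3C:
E[Y] = 3 * E[C]
E[C] = -1.0 = -1
E[Y] = 3 * (-1) = -3

-3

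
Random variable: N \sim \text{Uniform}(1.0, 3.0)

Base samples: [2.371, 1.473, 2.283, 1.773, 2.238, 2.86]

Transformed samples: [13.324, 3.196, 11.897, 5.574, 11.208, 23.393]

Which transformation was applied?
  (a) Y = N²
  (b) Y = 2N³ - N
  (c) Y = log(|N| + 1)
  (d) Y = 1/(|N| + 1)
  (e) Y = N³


Checking option (e) Y = N³:
  N = 2.371 -> Y = 13.324 ✓
  N = 1.473 -> Y = 3.196 ✓
  N = 2.283 -> Y = 11.897 ✓
All samples match this transformation.

(e) N³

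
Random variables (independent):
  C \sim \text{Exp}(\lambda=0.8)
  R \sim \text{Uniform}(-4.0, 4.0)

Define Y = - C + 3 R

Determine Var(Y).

For independent RVs: Var(aX + bY) = a²Var(X) + b²Var(Y)
Var(C) = 1.5625
Var(R) = 5.3333333
Var(Y) = (-1)²*1.5625 + 3²*5.3333333
= 1*1.5625 + 9*5.3333333 = 49.5625

49.5625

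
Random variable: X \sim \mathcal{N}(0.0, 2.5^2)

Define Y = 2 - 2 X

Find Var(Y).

For Y = aX + b: Var(Y) = a² * Var(X)
Var(X) = 2.5^2 = 6.25
Var(Y) = (-2)² * 6.25 = 4 * 6.25 = 25

25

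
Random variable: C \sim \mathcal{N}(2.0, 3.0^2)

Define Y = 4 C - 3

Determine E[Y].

For Y = 4C - 3:
E[Y] = 4 * E[C] - 3
E[C] = 2.0 = 2
E[Y] = 4 * 2 - 3 = 5

5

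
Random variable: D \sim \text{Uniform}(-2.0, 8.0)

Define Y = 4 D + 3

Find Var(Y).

For Y = aD + b: Var(Y) = a² * Var(D)
Var(D) = (8 + 2)^2/12 = 8.3333333
Var(Y) = 4² * 8.3333333 = 16 * 8.3333333 = 133.33333

133.33333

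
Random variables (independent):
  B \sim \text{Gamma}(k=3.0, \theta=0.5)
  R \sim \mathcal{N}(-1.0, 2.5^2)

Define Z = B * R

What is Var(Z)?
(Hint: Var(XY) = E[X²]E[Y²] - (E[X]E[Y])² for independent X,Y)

Var(XY) = E[X²]E[Y²] - (E[X]E[Y])²
E[B] = 1.5, Var(B) = 0.75
E[R] = -1, Var(R) = 6.25
E[B²] = 0.75 + 1.5² = 3
E[R²] = 6.25 + (-1)² = 7.25
Var(Z) = 3*7.25 - (1.5*(-1))²
= 21.75 - 2.25 = 19.5

19.5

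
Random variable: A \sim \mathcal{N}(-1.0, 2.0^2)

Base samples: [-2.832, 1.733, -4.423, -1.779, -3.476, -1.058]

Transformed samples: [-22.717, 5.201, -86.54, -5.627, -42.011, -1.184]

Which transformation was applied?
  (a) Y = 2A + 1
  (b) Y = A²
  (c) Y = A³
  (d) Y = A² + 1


Checking option (c) Y = A³:
  A = -2.832 -> Y = -22.717 ✓
  A = 1.733 -> Y = 5.201 ✓
  A = -4.423 -> Y = -86.54 ✓
All samples match this transformation.

(c) A³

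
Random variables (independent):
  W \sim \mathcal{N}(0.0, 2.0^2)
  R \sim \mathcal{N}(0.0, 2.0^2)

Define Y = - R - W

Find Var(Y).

For independent RVs: Var(aX + bY) = a²Var(X) + b²Var(Y)
Var(W) = 4
Var(R) = 4
Var(Y) = (-1)²*4 + (-1)²*4
= 1*4 + 1*4 = 8

8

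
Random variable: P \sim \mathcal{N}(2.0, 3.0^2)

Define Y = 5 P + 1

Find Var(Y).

For Y = aP + b: Var(Y) = a² * Var(P)
Var(P) = 3.0^2 = 9
Var(Y) = 5² * 9 = 25 * 9 = 225

225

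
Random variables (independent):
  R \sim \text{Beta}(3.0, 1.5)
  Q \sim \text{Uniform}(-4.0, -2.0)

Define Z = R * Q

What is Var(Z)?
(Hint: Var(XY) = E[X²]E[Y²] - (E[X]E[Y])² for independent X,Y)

Var(XY) = E[X²]E[Y²] - (E[X]E[Y])²
E[R] = 0.66666667, Var(R) = 0.04040404
E[Q] = -3, Var(Q) = 0.33333333
E[R²] = 0.04040404 + 0.66666667² = 0.48484848
E[Q²] = 0.33333333 + (-3)² = 9.3333333
Var(Z) = 0.48484848*9.3333333 - (0.66666667*(-3))²
= 4.5252525 - 4 = 0.52525253

0.52525253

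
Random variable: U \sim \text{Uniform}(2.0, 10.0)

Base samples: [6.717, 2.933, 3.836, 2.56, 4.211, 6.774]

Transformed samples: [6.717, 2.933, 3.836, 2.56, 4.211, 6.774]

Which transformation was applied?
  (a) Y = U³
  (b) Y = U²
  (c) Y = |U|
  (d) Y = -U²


Checking option (c) Y = |U|:
  U = 6.717 -> Y = 6.717 ✓
  U = 2.933 -> Y = 2.933 ✓
  U = 3.836 -> Y = 3.836 ✓
All samples match this transformation.

(c) |U|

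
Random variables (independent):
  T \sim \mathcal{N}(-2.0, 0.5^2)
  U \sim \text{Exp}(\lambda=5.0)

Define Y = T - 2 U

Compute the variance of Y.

For independent RVs: Var(aX + bY) = a²Var(X) + b²Var(Y)
Var(T) = 0.25
Var(U) = 0.04
Var(Y) = 1²*0.25 + (-2)²*0.04
= 1*0.25 + 4*0.04 = 0.41

0.41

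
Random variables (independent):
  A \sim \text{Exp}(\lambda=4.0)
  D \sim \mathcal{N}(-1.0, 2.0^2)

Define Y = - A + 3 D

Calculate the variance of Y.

For independent RVs: Var(aX + bY) = a²Var(X) + b²Var(Y)
Var(A) = 0.0625
Var(D) = 4
Var(Y) = (-1)²*0.0625 + 3²*4
= 1*0.0625 + 9*4 = 36.0625

36.0625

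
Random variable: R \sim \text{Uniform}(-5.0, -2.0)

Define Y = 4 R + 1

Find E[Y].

For Y = 4R + 1:
E[Y] = 4 * E[R] + 1
E[R] = (-5 - 2)/2 = -3.5
E[Y] = 4 * (-3.5) + 1 = -13

-13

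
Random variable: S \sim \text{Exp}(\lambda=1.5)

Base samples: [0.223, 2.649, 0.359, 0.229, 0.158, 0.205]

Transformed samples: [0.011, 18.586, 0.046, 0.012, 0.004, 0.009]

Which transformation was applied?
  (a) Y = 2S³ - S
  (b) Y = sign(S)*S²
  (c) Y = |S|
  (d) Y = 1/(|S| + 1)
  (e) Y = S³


Checking option (e) Y = S³:
  S = 0.223 -> Y = 0.011 ✓
  S = 2.649 -> Y = 18.586 ✓
  S = 0.359 -> Y = 0.046 ✓
All samples match this transformation.

(e) S³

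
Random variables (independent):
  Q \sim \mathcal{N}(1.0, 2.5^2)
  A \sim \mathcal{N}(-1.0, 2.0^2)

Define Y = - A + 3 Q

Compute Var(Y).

For independent RVs: Var(aX + bY) = a²Var(X) + b²Var(Y)
Var(Q) = 6.25
Var(A) = 4
Var(Y) = 3²*6.25 + (-1)²*4
= 9*6.25 + 1*4 = 60.25

60.25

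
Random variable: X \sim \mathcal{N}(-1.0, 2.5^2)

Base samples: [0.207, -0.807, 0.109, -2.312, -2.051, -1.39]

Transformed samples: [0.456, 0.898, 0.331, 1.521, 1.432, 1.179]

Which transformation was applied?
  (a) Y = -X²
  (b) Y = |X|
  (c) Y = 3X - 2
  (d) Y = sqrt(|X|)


Checking option (d) Y = sqrt(|X|):
  X = 0.207 -> Y = 0.456 ✓
  X = -0.807 -> Y = 0.898 ✓
  X = 0.109 -> Y = 0.331 ✓
All samples match this transformation.

(d) sqrt(|X|)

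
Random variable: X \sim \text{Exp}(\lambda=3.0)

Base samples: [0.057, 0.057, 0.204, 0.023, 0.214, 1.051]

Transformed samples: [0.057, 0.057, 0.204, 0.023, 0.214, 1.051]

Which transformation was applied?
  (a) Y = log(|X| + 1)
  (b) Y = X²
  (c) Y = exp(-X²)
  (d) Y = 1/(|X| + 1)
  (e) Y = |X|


Checking option (e) Y = |X|:
  X = 0.057 -> Y = 0.057 ✓
  X = 0.057 -> Y = 0.057 ✓
  X = 0.204 -> Y = 0.204 ✓
All samples match this transformation.

(e) |X|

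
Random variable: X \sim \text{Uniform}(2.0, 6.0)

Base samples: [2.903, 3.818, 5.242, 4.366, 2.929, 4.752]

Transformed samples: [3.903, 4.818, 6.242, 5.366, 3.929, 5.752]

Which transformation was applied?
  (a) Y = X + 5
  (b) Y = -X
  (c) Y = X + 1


Checking option (c) Y = X + 1:
  X = 2.903 -> Y = 3.903 ✓
  X = 3.818 -> Y = 4.818 ✓
  X = 5.242 -> Y = 6.242 ✓
All samples match this transformation.

(c) X + 1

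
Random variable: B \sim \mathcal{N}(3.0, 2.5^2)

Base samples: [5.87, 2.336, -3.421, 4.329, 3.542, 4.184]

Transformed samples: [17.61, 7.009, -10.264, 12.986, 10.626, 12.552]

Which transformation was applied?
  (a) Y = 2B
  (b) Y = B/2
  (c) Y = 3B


Checking option (c) Y = 3B:
  B = 5.87 -> Y = 17.61 ✓
  B = 2.336 -> Y = 7.009 ✓
  B = -3.421 -> Y = -10.264 ✓
All samples match this transformation.

(c) 3B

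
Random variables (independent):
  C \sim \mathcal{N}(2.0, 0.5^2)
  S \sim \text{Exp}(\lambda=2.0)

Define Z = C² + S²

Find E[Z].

E[Z] = E[C²] + E[S²]
E[C²] = Var(C) + E[C]² = 0.25 + 4 = 4.25
E[S²] = Var(S) + E[S]² = 0.25 + 0.25 = 0.5
E[Z] = 4.25 + 0.5 = 4.75

4.75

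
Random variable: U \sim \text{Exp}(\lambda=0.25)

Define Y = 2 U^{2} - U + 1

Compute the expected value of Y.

E[Y] = 2*E[U²] - 1*E[U] + 1
E[U] = 4
E[U²] = Var(U) + (E[U])² = 16 + 16 = 32
E[Y] = 2*32 - 1*4 + 1 = 61

61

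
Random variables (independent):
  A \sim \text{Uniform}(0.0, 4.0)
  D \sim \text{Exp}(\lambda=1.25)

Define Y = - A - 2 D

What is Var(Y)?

For independent RVs: Var(aX + bY) = a²Var(X) + b²Var(Y)
Var(A) = 1.3333333
Var(D) = 0.64
Var(Y) = (-1)²*1.3333333 + (-2)²*0.64
= 1*1.3333333 + 4*0.64 = 3.8933333

3.8933333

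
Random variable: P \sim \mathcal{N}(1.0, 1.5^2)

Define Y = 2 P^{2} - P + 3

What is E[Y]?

E[Y] = 2*E[P²] - 1*E[P] + 3
E[P] = 1
E[P²] = Var(P) + (E[P])² = 2.25 + 1 = 3.25
E[Y] = 2*3.25 - 1*1 + 3 = 8.5

8.5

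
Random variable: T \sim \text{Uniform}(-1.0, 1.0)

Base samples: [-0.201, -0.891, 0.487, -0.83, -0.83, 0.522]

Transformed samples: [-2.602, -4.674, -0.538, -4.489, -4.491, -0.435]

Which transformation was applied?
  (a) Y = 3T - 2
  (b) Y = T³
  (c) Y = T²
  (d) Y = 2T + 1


Checking option (a) Y = 3T - 2:
  T = -0.201 -> Y = -2.602 ✓
  T = -0.891 -> Y = -4.674 ✓
  T = 0.487 -> Y = -0.538 ✓
All samples match this transformation.

(a) 3T - 2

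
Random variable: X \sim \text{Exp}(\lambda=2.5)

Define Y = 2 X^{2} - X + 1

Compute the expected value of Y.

E[Y] = 2*E[X²] - 1*E[X] + 1
E[X] = 0.4
E[X²] = Var(X) + (E[X])² = 0.16 + 0.16 = 0.32
E[Y] = 2*0.32 - 1*0.4 + 1 = 1.24

1.24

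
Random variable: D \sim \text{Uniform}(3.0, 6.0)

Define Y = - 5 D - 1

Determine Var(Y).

For Y = aD + b: Var(Y) = a² * Var(D)
Var(D) = (6 - 3)^2/12 = 0.75
Var(Y) = (-5)² * 0.75 = 25 * 0.75 = 18.75

18.75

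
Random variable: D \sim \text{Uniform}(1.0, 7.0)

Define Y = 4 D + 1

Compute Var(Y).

For Y = aD + b: Var(Y) = a² * Var(D)
Var(D) = (7 - 1)^2/12 = 3
Var(Y) = 4² * 3 = 16 * 3 = 48

48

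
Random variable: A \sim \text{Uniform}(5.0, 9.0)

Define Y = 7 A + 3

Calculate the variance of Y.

For Y = aA + b: Var(Y) = a² * Var(A)
Var(A) = (9 - 5)^2/12 = 1.3333333
Var(Y) = 7² * 1.3333333 = 49 * 1.3333333 = 65.333333

65.333333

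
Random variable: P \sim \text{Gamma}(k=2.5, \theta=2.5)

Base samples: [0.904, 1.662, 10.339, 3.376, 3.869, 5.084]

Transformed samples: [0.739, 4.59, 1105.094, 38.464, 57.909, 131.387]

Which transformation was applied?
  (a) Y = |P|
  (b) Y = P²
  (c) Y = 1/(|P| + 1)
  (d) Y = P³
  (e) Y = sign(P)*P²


Checking option (d) Y = P³:
  P = 0.904 -> Y = 0.739 ✓
  P = 1.662 -> Y = 4.59 ✓
  P = 10.339 -> Y = 1105.094 ✓
All samples match this transformation.

(d) P³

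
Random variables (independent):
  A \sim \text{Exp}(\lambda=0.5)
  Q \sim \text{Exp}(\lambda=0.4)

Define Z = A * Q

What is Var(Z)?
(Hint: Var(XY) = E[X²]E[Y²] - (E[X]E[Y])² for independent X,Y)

Var(XY) = E[X²]E[Y²] - (E[X]E[Y])²
E[A] = 2, Var(A) = 4
E[Q] = 2.5, Var(Q) = 6.25
E[A²] = 4 + 2² = 8
E[Q²] = 6.25 + 2.5² = 12.5
Var(Z) = 8*12.5 - (2*2.5)²
= 100 - 25 = 75

75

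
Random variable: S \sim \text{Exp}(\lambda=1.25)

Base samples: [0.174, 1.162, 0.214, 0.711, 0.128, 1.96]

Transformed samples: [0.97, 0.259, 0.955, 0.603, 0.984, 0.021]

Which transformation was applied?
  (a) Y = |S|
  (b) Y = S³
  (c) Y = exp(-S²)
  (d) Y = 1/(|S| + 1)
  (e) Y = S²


Checking option (c) Y = exp(-S²):
  S = 0.174 -> Y = 0.97 ✓
  S = 1.162 -> Y = 0.259 ✓
  S = 0.214 -> Y = 0.955 ✓
All samples match this transformation.

(c) exp(-S²)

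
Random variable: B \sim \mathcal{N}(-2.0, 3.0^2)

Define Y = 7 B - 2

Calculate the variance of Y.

For Y = aB + b: Var(Y) = a² * Var(B)
Var(B) = 3.0^2 = 9
Var(Y) = 7² * 9 = 49 * 9 = 441

441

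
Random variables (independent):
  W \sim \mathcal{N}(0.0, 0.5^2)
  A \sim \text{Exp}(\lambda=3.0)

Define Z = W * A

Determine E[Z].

For independent RVs: E[XY] = E[X]*E[Y]
E[W] = 0
E[A] = 0.33333333
E[Z] = 0 * 0.33333333 = 0

0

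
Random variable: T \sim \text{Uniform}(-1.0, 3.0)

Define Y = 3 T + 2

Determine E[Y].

For Y = 3T + 2:
E[Y] = 3 * E[T] + 2
E[T] = (-1 + 3)/2 = 1
E[Y] = 3 * 1 + 2 = 5

5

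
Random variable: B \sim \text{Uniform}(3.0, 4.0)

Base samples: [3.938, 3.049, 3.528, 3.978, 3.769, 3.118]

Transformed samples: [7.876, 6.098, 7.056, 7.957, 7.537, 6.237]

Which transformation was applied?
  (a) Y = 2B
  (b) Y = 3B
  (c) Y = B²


Checking option (a) Y = 2B:
  B = 3.938 -> Y = 7.876 ✓
  B = 3.049 -> Y = 6.098 ✓
  B = 3.528 -> Y = 7.056 ✓
All samples match this transformation.

(a) 2B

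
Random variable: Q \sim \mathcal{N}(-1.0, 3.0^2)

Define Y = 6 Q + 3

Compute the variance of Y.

For Y = aQ + b: Var(Y) = a² * Var(Q)
Var(Q) = 3.0^2 = 9
Var(Y) = 6² * 9 = 36 * 9 = 324

324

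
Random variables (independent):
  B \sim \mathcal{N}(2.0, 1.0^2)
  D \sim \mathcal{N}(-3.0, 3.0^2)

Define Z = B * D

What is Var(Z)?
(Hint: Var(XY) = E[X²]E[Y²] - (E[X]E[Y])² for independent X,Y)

Var(XY) = E[X²]E[Y²] - (E[X]E[Y])²
E[B] = 2, Var(B) = 1
E[D] = -3, Var(D) = 9
E[B²] = 1 + 2² = 5
E[D²] = 9 + (-3)² = 18
Var(Z) = 5*18 - (2*(-3))²
= 90 - 36 = 54

54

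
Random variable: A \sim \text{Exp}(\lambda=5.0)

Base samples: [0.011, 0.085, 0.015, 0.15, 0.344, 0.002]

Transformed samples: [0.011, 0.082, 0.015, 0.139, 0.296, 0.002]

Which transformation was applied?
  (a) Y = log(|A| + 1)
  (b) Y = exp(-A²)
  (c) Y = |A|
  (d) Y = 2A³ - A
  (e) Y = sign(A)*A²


Checking option (a) Y = log(|A| + 1):
  A = 0.011 -> Y = 0.011 ✓
  A = 0.085 -> Y = 0.082 ✓
  A = 0.015 -> Y = 0.015 ✓
All samples match this transformation.

(a) log(|A| + 1)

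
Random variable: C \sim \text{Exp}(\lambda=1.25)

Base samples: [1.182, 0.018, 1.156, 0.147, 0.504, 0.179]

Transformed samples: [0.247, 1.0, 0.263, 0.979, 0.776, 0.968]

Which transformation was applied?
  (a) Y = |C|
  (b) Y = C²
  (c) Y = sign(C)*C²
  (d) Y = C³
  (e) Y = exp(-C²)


Checking option (e) Y = exp(-C²):
  C = 1.182 -> Y = 0.247 ✓
  C = 0.018 -> Y = 1.0 ✓
  C = 1.156 -> Y = 0.263 ✓
All samples match this transformation.

(e) exp(-C²)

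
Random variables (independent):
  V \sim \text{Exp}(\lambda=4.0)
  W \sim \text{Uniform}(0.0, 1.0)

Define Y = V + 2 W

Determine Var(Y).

For independent RVs: Var(aX + bY) = a²Var(X) + b²Var(Y)
Var(V) = 0.0625
Var(W) = 0.083333333
Var(Y) = 1²*0.0625 + 2²*0.083333333
= 1*0.0625 + 4*0.083333333 = 0.39583333

0.39583333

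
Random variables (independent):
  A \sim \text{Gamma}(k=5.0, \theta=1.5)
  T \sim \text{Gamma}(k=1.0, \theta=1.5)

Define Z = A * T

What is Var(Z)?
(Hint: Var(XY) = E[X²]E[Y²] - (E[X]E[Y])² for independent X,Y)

Var(XY) = E[X²]E[Y²] - (E[X]E[Y])²
E[A] = 7.5, Var(A) = 11.25
E[T] = 1.5, Var(T) = 2.25
E[A²] = 11.25 + 7.5² = 67.5
E[T²] = 2.25 + 1.5² = 4.5
Var(Z) = 67.5*4.5 - (7.5*1.5)²
= 303.75 - 126.5625 = 177.1875

177.1875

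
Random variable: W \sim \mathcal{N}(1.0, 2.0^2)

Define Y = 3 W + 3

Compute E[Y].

For Y = 3W + 3:
E[Y] = 3 * E[W] + 3
E[W] = 1.0 = 1
E[Y] = 3 * 1 + 3 = 6

6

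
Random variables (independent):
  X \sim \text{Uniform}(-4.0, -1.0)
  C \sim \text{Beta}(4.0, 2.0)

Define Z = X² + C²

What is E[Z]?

E[Z] = E[X²] + E[C²]
E[X²] = Var(X) + E[X]² = 0.75 + 6.25 = 7
E[C²] = Var(C) + E[C]² = 0.031746032 + 0.44444444 = 0.47619048
E[Z] = 7 + 0.47619048 = 7.4761905

7.4761905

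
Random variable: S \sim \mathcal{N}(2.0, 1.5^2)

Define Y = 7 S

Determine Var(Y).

For Y = aS + b: Var(Y) = a² * Var(S)
Var(S) = 1.5^2 = 2.25
Var(Y) = 7² * 2.25 = 49 * 2.25 = 110.25

110.25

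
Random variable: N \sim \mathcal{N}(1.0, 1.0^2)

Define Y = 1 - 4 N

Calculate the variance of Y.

For Y = aN + b: Var(Y) = a² * Var(N)
Var(N) = 1.0^2 = 1
Var(Y) = (-4)² * 1 = 16 * 1 = 16

16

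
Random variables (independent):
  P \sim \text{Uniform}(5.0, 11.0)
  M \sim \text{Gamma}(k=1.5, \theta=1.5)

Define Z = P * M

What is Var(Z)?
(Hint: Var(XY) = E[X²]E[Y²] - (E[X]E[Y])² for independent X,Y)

Var(XY) = E[X²]E[Y²] - (E[X]E[Y])²
E[P] = 8, Var(P) = 3
E[M] = 2.25, Var(M) = 3.375
E[P²] = 3 + 8² = 67
E[M²] = 3.375 + 2.25² = 8.4375
Var(Z) = 67*8.4375 - (8*2.25)²
= 565.3125 - 324 = 241.3125

241.3125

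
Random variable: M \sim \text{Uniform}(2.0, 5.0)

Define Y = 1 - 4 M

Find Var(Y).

For Y = aM + b: Var(Y) = a² * Var(M)
Var(M) = (5 - 2)^2/12 = 0.75
Var(Y) = (-4)² * 0.75 = 16 * 0.75 = 12

12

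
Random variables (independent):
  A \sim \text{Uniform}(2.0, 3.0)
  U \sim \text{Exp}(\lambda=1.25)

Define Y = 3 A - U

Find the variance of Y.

For independent RVs: Var(aX + bY) = a²Var(X) + b²Var(Y)
Var(A) = 0.083333333
Var(U) = 0.64
Var(Y) = 3²*0.083333333 + (-1)²*0.64
= 9*0.083333333 + 1*0.64 = 1.39

1.39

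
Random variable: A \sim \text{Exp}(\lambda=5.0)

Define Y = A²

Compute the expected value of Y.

E[A²] = Var(A) + (E[A])² = 0.04 + 0.04 = 0.08

0.08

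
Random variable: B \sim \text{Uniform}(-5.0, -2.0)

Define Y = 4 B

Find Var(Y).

For Y = aB + b: Var(Y) = a² * Var(B)
Var(B) = (-2 + 5)^2/12 = 0.75
Var(Y) = 4² * 0.75 = 16 * 0.75 = 12

12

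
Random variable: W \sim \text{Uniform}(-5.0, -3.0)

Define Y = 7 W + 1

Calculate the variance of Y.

For Y = aW + b: Var(Y) = a² * Var(W)
Var(W) = (-3 + 5)^2/12 = 0.33333333
Var(Y) = 7² * 0.33333333 = 49 * 0.33333333 = 16.333333

16.333333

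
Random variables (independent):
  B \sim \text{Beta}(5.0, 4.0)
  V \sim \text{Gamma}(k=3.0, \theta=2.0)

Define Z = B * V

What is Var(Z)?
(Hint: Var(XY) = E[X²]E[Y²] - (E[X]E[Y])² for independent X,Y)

Var(XY) = E[X²]E[Y²] - (E[X]E[Y])²
E[B] = 0.55555556, Var(B) = 0.024691358
E[V] = 6, Var(V) = 12
E[B²] = 0.024691358 + 0.55555556² = 0.33333333
E[V²] = 12 + 6² = 48
Var(Z) = 0.33333333*48 - (0.55555556*6)²
= 16 - 11.111111 = 4.8888889

4.8888889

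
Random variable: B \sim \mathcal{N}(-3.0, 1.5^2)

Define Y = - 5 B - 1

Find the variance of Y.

For Y = aB + b: Var(Y) = a² * Var(B)
Var(B) = 1.5^2 = 2.25
Var(Y) = (-5)² * 2.25 = 25 * 2.25 = 56.25

56.25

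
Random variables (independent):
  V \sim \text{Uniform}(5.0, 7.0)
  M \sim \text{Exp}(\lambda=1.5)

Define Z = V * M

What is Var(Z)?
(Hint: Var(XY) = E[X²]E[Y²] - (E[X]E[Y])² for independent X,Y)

Var(XY) = E[X²]E[Y²] - (E[X]E[Y])²
E[V] = 6, Var(V) = 0.33333333
E[M] = 0.66666667, Var(M) = 0.44444444
E[V²] = 0.33333333 + 6² = 36.333333
E[M²] = 0.44444444 + 0.66666667² = 0.88888889
Var(Z) = 36.333333*0.88888889 - (6*0.66666667)²
= 32.296296 - 16 = 16.296296

16.296296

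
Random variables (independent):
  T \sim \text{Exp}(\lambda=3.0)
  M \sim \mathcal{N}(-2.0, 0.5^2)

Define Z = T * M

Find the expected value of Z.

For independent RVs: E[XY] = E[X]*E[Y]
E[T] = 0.33333333
E[M] = -2
E[Z] = 0.33333333 * (-2) = -0.66666667

-0.66666667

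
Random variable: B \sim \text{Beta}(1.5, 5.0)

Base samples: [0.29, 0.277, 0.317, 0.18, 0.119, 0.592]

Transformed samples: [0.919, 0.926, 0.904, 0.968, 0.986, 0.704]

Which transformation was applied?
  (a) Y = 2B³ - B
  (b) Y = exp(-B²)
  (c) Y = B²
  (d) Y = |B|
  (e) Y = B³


Checking option (b) Y = exp(-B²):
  B = 0.29 -> Y = 0.919 ✓
  B = 0.277 -> Y = 0.926 ✓
  B = 0.317 -> Y = 0.904 ✓
All samples match this transformation.

(b) exp(-B²)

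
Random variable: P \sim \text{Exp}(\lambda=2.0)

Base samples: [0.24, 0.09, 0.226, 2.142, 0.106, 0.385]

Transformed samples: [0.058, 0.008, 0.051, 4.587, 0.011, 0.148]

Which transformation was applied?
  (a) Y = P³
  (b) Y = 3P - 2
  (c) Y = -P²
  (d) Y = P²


Checking option (d) Y = P²:
  P = 0.24 -> Y = 0.058 ✓
  P = 0.09 -> Y = 0.008 ✓
  P = 0.226 -> Y = 0.051 ✓
All samples match this transformation.

(d) P²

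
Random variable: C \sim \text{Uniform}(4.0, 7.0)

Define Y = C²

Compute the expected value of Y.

Using E[X²] = Var(X) + (E[X])²:
E[C] = 5.5
Var(C) = (7 - 4)^2/12 = 0.75
E[C²] = 0.75 + 5.5² = 0.75 + 30.25 = 31

31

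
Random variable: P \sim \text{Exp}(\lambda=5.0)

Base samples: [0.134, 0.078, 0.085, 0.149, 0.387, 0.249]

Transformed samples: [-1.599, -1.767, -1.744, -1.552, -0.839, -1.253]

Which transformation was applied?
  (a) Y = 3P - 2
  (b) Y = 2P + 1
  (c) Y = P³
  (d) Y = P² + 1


Checking option (a) Y = 3P - 2:
  P = 0.134 -> Y = -1.599 ✓
  P = 0.078 -> Y = -1.767 ✓
  P = 0.085 -> Y = -1.744 ✓
All samples match this transformation.

(a) 3P - 2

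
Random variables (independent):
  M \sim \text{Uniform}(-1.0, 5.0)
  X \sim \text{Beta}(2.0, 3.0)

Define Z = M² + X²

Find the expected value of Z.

E[Z] = E[M²] + E[X²]
E[M²] = Var(M) + E[M]² = 3 + 4 = 7
E[X²] = Var(X) + E[X]² = 0.04 + 0.16 = 0.2
E[Z] = 7 + 0.2 = 7.2

7.2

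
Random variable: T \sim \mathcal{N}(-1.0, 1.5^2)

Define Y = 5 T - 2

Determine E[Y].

For Y = 5T - 2:
E[Y] = 5 * E[T] - 2
E[T] = -1.0 = -1
E[Y] = 5 * (-1) - 2 = -7

-7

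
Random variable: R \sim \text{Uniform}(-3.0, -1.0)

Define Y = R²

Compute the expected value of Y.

Using E[X²] = Var(X) + (E[X])²:
E[R] = -2
Var(R) = (-1 + 3)^2/12 = 0.33333333
E[R²] = 0.33333333 + (-2)² = 0.33333333 + 4 = 4.3333333

4.3333333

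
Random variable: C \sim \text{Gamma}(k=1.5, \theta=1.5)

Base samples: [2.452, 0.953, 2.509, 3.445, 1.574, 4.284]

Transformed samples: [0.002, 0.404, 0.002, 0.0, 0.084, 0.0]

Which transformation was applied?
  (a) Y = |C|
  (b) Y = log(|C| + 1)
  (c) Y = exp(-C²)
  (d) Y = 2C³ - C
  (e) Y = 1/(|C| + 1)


Checking option (c) Y = exp(-C²):
  C = 2.452 -> Y = 0.002 ✓
  C = 0.953 -> Y = 0.404 ✓
  C = 2.509 -> Y = 0.002 ✓
All samples match this transformation.

(c) exp(-C²)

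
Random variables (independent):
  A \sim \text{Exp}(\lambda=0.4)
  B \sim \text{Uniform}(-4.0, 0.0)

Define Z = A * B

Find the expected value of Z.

For independent RVs: E[XY] = E[X]*E[Y]
E[A] = 2.5
E[B] = -2
E[Z] = 2.5 * (-2) = -5

-5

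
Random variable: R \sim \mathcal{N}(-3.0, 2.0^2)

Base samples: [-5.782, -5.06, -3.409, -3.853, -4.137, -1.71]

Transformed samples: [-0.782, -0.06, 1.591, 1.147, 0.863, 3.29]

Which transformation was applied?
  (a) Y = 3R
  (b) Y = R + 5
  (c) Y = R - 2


Checking option (b) Y = R + 5:
  R = -5.782 -> Y = -0.782 ✓
  R = -5.06 -> Y = -0.06 ✓
  R = -3.409 -> Y = 1.591 ✓
All samples match this transformation.

(b) R + 5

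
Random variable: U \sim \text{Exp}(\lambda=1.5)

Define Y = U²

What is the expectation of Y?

Using E[X²] = Var(X) + (E[X])²:
E[U] = 0.66666667
Var(U) = 1/1.5^2 = 0.44444444
E[U²] = 0.44444444 + 0.66666667² = 0.44444444 + 0.44444444 = 0.88888889

0.88888889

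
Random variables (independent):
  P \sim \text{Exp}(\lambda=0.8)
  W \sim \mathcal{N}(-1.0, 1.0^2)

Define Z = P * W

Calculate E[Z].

For independent RVs: E[XY] = E[X]*E[Y]
E[P] = 1.25
E[W] = -1
E[Z] = 1.25 * (-1) = -1.25

-1.25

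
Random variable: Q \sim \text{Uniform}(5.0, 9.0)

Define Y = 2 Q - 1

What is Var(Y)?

For Y = aQ + b: Var(Y) = a² * Var(Q)
Var(Q) = (9 - 5)^2/12 = 1.3333333
Var(Y) = 2² * 1.3333333 = 4 * 1.3333333 = 5.3333333

5.3333333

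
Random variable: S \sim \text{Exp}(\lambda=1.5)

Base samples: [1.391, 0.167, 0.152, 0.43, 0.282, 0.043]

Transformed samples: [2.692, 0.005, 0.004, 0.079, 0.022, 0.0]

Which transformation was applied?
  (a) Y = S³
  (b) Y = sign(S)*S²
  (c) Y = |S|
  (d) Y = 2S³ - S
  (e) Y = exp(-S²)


Checking option (a) Y = S³:
  S = 1.391 -> Y = 2.692 ✓
  S = 0.167 -> Y = 0.005 ✓
  S = 0.152 -> Y = 0.004 ✓
All samples match this transformation.

(a) S³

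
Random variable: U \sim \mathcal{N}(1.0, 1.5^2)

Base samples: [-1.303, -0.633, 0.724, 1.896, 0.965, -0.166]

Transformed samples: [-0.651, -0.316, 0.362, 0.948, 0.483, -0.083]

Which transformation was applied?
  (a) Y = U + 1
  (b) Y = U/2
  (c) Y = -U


Checking option (b) Y = U/2:
  U = -1.303 -> Y = -0.651 ✓
  U = -0.633 -> Y = -0.316 ✓
  U = 0.724 -> Y = 0.362 ✓
All samples match this transformation.

(b) U/2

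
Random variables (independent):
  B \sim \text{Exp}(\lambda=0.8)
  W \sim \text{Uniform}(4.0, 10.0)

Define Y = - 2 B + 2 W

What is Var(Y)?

For independent RVs: Var(aX + bY) = a²Var(X) + b²Var(Y)
Var(B) = 1.5625
Var(W) = 3
Var(Y) = (-2)²*1.5625 + 2²*3
= 4*1.5625 + 4*3 = 18.25

18.25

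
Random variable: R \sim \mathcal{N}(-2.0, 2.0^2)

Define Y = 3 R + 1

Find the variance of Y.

For Y = aR + b: Var(Y) = a² * Var(R)
Var(R) = 2.0^2 = 4
Var(Y) = 3² * 4 = 9 * 4 = 36

36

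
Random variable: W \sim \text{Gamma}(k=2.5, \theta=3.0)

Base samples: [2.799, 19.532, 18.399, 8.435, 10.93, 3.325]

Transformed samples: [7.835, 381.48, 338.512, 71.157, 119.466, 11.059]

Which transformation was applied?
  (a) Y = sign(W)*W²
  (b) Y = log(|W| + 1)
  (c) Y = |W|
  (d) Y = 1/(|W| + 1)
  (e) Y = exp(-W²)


Checking option (a) Y = sign(W)*W²:
  W = 2.799 -> Y = 7.835 ✓
  W = 19.532 -> Y = 381.48 ✓
  W = 18.399 -> Y = 338.512 ✓
All samples match this transformation.

(a) sign(W)*W²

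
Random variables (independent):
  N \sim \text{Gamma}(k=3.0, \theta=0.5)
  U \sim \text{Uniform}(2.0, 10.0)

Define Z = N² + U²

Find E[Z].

E[Z] = E[N²] + E[U²]
E[N²] = Var(N) + E[N]² = 0.75 + 2.25 = 3
E[U²] = Var(U) + E[U]² = 5.3333333 + 36 = 41.333333
E[Z] = 3 + 41.333333 = 44.333333

44.333333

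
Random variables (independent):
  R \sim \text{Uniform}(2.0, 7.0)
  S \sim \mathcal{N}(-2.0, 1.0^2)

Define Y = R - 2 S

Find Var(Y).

For independent RVs: Var(aX + bY) = a²Var(X) + b²Var(Y)
Var(R) = 2.0833333
Var(S) = 1
Var(Y) = 1²*2.0833333 + (-2)²*1
= 1*2.0833333 + 4*1 = 6.0833333

6.0833333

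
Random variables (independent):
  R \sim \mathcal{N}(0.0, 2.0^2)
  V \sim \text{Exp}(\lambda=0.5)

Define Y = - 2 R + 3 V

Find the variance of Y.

For independent RVs: Var(aX + bY) = a²Var(X) + b²Var(Y)
Var(R) = 4
Var(V) = 4
Var(Y) = (-2)²*4 + 3²*4
= 4*4 + 9*4 = 52

52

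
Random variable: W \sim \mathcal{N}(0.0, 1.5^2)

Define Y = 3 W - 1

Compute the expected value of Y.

For Y = 3W - 1:
E[Y] = 3 * E[W] - 1
E[W] = 0.0 = 0
E[Y] = 3 * 0 - 1 = -1

-1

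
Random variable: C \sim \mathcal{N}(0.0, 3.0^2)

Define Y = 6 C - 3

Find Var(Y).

For Y = aC + b: Var(Y) = a² * Var(C)
Var(C) = 3.0^2 = 9
Var(Y) = 6² * 9 = 36 * 9 = 324

324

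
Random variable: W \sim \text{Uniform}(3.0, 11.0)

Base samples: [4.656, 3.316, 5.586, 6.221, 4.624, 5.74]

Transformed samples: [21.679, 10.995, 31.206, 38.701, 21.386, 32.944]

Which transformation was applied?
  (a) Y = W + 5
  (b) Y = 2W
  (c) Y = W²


Checking option (c) Y = W²:
  W = 4.656 -> Y = 21.679 ✓
  W = 3.316 -> Y = 10.995 ✓
  W = 5.586 -> Y = 31.206 ✓
All samples match this transformation.

(c) W²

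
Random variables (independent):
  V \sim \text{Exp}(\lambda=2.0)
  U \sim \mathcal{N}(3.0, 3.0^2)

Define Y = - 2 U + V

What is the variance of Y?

For independent RVs: Var(aX + bY) = a²Var(X) + b²Var(Y)
Var(V) = 0.25
Var(U) = 9
Var(Y) = 1²*0.25 + (-2)²*9
= 1*0.25 + 4*9 = 36.25

36.25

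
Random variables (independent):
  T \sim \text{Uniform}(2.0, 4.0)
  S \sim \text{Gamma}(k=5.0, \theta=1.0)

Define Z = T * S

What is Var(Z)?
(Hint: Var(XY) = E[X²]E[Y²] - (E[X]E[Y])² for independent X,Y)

Var(XY) = E[X²]E[Y²] - (E[X]E[Y])²
E[T] = 3, Var(T) = 0.33333333
E[S] = 5, Var(S) = 5
E[T²] = 0.33333333 + 3² = 9.3333333
E[S²] = 5 + 5² = 30
Var(Z) = 9.3333333*30 - (3*5)²
= 280 - 225 = 55

55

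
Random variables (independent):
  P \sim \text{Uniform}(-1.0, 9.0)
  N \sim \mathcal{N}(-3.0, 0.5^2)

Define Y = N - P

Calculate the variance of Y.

For independent RVs: Var(aX + bY) = a²Var(X) + b²Var(Y)
Var(P) = 8.3333333
Var(N) = 0.25
Var(Y) = (-1)²*8.3333333 + 1²*0.25
= 1*8.3333333 + 1*0.25 = 8.5833333

8.5833333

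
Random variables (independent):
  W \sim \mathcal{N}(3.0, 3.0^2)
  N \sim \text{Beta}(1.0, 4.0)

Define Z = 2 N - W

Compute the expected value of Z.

E[Z] = -1*E[W] + 2*E[N]
E[W] = 3
E[N] = 0.2
E[Z] = -1*3 + 2*0.2 = -2.6

-2.6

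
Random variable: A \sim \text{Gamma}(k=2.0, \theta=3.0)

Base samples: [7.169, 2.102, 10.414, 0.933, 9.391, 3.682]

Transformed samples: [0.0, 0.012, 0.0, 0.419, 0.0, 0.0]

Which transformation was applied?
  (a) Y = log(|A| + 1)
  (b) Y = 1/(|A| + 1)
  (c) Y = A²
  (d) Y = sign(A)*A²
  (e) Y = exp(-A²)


Checking option (e) Y = exp(-A²):
  A = 7.169 -> Y = 0.0 ✓
  A = 2.102 -> Y = 0.012 ✓
  A = 10.414 -> Y = 0.0 ✓
All samples match this transformation.

(e) exp(-A²)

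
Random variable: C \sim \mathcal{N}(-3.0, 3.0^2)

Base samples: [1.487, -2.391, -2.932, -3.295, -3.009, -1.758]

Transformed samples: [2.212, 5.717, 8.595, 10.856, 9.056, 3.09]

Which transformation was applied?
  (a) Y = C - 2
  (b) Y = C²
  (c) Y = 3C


Checking option (b) Y = C²:
  C = 1.487 -> Y = 2.212 ✓
  C = -2.391 -> Y = 5.717 ✓
  C = -2.932 -> Y = 8.595 ✓
All samples match this transformation.

(b) C²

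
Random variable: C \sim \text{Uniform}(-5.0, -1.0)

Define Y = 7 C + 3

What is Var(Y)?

For Y = aC + b: Var(Y) = a² * Var(C)
Var(C) = (-1 + 5)^2/12 = 1.3333333
Var(Y) = 7² * 1.3333333 = 49 * 1.3333333 = 65.333333

65.333333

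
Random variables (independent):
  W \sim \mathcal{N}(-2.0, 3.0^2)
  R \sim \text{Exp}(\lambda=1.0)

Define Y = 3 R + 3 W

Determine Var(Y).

For independent RVs: Var(aX + bY) = a²Var(X) + b²Var(Y)
Var(W) = 9
Var(R) = 1
Var(Y) = 3²*9 + 3²*1
= 9*9 + 9*1 = 90

90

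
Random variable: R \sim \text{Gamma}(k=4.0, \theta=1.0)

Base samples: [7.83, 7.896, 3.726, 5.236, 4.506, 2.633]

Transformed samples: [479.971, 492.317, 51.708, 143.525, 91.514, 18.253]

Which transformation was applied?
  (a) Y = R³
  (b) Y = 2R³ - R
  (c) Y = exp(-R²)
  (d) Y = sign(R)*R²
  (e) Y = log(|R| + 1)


Checking option (a) Y = R³:
  R = 7.83 -> Y = 479.971 ✓
  R = 7.896 -> Y = 492.317 ✓
  R = 3.726 -> Y = 51.708 ✓
All samples match this transformation.

(a) R³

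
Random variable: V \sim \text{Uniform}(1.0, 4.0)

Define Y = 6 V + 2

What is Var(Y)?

For Y = aV + b: Var(Y) = a² * Var(V)
Var(V) = (4 - 1)^2/12 = 0.75
Var(Y) = 6² * 0.75 = 36 * 0.75 = 27

27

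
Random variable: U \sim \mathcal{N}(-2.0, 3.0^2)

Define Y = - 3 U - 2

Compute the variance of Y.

For Y = aU + b: Var(Y) = a² * Var(U)
Var(U) = 3.0^2 = 9
Var(Y) = (-3)² * 9 = 9 * 9 = 81

81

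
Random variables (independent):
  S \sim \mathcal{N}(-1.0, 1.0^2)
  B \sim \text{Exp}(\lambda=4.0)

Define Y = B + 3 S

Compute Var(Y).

For independent RVs: Var(aX + bY) = a²Var(X) + b²Var(Y)
Var(S) = 1
Var(B) = 0.0625
Var(Y) = 3²*1 + 1²*0.0625
= 9*1 + 1*0.0625 = 9.0625

9.0625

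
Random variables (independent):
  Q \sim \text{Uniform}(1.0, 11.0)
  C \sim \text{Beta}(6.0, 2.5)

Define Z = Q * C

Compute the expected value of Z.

For independent RVs: E[XY] = E[X]*E[Y]
E[Q] = 6
E[C] = 0.70588235
E[Z] = 6 * 0.70588235 = 4.2352941

4.2352941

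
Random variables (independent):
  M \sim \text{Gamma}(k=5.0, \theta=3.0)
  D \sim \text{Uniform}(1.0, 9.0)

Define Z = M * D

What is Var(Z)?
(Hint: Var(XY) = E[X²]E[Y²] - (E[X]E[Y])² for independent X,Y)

Var(XY) = E[X²]E[Y²] - (E[X]E[Y])²
E[M] = 15, Var(M) = 45
E[D] = 5, Var(D) = 5.3333333
E[M²] = 45 + 15² = 270
E[D²] = 5.3333333 + 5² = 30.333333
Var(Z) = 270*30.333333 - (15*5)²
= 8190 - 5625 = 2565

2565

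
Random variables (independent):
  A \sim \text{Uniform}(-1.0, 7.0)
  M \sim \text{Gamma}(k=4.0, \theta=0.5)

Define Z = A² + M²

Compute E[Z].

E[Z] = E[A²] + E[M²]
E[A²] = Var(A) + E[A]² = 5.3333333 + 9 = 14.333333
E[M²] = Var(M) + E[M]² = 1 + 4 = 5
E[Z] = 14.333333 + 5 = 19.333333

19.333333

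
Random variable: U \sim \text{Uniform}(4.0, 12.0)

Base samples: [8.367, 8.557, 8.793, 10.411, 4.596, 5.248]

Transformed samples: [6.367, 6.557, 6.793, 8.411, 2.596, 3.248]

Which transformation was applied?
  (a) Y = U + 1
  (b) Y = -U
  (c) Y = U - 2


Checking option (c) Y = U - 2:
  U = 8.367 -> Y = 6.367 ✓
  U = 8.557 -> Y = 6.557 ✓
  U = 8.793 -> Y = 6.793 ✓
All samples match this transformation.

(c) U - 2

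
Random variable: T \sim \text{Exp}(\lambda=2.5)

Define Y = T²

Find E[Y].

E[T²] = Var(T) + (E[T])² = 0.16 + 0.16 = 0.32

0.32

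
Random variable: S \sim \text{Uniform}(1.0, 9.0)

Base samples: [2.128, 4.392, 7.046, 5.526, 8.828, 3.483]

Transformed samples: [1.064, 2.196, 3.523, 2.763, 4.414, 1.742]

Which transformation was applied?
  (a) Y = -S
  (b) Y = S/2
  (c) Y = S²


Checking option (b) Y = S/2:
  S = 2.128 -> Y = 1.064 ✓
  S = 4.392 -> Y = 2.196 ✓
  S = 7.046 -> Y = 3.523 ✓
All samples match this transformation.

(b) S/2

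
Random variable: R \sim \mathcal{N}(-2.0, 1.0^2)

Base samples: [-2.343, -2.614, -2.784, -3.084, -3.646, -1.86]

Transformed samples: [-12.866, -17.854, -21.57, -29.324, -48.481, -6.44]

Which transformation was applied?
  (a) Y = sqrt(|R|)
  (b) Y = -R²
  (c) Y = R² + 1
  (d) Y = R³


Checking option (d) Y = R³:
  R = -2.343 -> Y = -12.866 ✓
  R = -2.614 -> Y = -17.854 ✓
  R = -2.784 -> Y = -21.57 ✓
All samples match this transformation.

(d) R³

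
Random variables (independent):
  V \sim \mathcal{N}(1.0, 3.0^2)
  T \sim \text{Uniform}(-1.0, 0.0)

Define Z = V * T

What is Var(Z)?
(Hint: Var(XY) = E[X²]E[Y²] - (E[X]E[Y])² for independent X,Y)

Var(XY) = E[X²]E[Y²] - (E[X]E[Y])²
E[V] = 1, Var(V) = 9
E[T] = -0.5, Var(T) = 0.083333333
E[V²] = 9 + 1² = 10
E[T²] = 0.083333333 + (-0.5)² = 0.33333333
Var(Z) = 10*0.33333333 - (1*(-0.5))²
= 3.3333333 - 0.25 = 3.0833333

3.0833333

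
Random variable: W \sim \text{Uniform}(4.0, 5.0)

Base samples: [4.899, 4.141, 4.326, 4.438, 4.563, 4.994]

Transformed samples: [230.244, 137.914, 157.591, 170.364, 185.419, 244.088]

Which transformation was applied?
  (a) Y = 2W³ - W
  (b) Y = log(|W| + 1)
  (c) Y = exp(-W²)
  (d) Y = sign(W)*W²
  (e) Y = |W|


Checking option (a) Y = 2W³ - W:
  W = 4.899 -> Y = 230.244 ✓
  W = 4.141 -> Y = 137.914 ✓
  W = 4.326 -> Y = 157.591 ✓
All samples match this transformation.

(a) 2W³ - W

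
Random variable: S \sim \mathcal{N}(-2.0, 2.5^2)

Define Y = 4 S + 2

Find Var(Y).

For Y = aS + b: Var(Y) = a² * Var(S)
Var(S) = 2.5^2 = 6.25
Var(Y) = 4² * 6.25 = 16 * 6.25 = 100

100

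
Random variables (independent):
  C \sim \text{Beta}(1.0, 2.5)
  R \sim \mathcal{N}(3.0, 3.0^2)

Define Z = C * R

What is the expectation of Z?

For independent RVs: E[XY] = E[X]*E[Y]
E[C] = 0.28571429
E[R] = 3
E[Z] = 0.28571429 * 3 = 0.85714286

0.85714286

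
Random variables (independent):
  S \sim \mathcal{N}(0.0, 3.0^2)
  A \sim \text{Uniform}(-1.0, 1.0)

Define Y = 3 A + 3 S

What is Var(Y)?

For independent RVs: Var(aX + bY) = a²Var(X) + b²Var(Y)
Var(S) = 9
Var(A) = 0.33333333
Var(Y) = 3²*9 + 3²*0.33333333
= 9*9 + 9*0.33333333 = 84

84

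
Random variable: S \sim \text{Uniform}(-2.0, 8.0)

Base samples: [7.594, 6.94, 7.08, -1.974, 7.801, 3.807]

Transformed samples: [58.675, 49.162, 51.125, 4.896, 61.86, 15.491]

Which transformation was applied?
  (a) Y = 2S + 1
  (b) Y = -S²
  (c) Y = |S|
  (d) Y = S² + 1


Checking option (d) Y = S² + 1:
  S = 7.594 -> Y = 58.675 ✓
  S = 6.94 -> Y = 49.162 ✓
  S = 7.08 -> Y = 51.125 ✓
All samples match this transformation.

(d) S² + 1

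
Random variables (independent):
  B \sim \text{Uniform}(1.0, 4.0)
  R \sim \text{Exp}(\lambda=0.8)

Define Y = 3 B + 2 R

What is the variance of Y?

For independent RVs: Var(aX + bY) = a²Var(X) + b²Var(Y)
Var(B) = 0.75
Var(R) = 1.5625
Var(Y) = 3²*0.75 + 2²*1.5625
= 9*0.75 + 4*1.5625 = 13

13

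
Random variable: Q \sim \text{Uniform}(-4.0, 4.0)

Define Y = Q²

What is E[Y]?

Using E[X²] = Var(X) + (E[X])²:
E[Q] = 0
Var(Q) = (4 + 4)^2/12 = 5.3333333
E[Q²] = 5.3333333 + 0² = 5.3333333 + 0 = 5.3333333

5.3333333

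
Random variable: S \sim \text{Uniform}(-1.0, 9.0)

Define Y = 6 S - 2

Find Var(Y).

For Y = aS + b: Var(Y) = a² * Var(S)
Var(S) = (9 + 1)^2/12 = 8.3333333
Var(Y) = 6² * 8.3333333 = 36 * 8.3333333 = 300

300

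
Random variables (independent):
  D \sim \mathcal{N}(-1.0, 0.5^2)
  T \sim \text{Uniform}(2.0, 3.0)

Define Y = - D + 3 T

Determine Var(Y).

For independent RVs: Var(aX + bY) = a²Var(X) + b²Var(Y)
Var(D) = 0.25
Var(T) = 0.083333333
Var(Y) = (-1)²*0.25 + 3²*0.083333333
= 1*0.25 + 9*0.083333333 = 1

1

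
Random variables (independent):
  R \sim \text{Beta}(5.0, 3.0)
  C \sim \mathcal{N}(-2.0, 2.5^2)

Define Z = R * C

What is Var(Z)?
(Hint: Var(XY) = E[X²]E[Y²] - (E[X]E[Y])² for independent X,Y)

Var(XY) = E[X²]E[Y²] - (E[X]E[Y])²
E[R] = 0.625, Var(R) = 0.026041667
E[C] = -2, Var(C) = 6.25
E[R²] = 0.026041667 + 0.625² = 0.41666667
E[C²] = 6.25 + (-2)² = 10.25
Var(Z) = 0.41666667*10.25 - (0.625*(-2))²
= 4.2708333 - 1.5625 = 2.7083333

2.7083333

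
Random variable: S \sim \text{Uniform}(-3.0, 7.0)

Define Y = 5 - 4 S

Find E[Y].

For Y = -4S + 5:
E[Y] = -4 * E[S] + 5
E[S] = (-3 + 7)/2 = 2
E[Y] = -4 * 2 + 5 = -3

-3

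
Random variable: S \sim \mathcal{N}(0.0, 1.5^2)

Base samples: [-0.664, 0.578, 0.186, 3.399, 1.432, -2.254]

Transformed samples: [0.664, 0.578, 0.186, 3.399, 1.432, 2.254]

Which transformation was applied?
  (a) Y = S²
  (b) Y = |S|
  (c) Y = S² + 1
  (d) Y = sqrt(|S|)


Checking option (b) Y = |S|:
  S = -0.664 -> Y = 0.664 ✓
  S = 0.578 -> Y = 0.578 ✓
  S = 0.186 -> Y = 0.186 ✓
All samples match this transformation.

(b) |S|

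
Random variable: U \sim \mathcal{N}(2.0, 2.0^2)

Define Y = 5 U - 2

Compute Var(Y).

For Y = aU + b: Var(Y) = a² * Var(U)
Var(U) = 2.0^2 = 4
Var(Y) = 5² * 4 = 25 * 4 = 100

100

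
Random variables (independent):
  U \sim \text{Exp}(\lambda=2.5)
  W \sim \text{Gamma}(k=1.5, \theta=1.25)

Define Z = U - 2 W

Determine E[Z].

E[Z] = 1*E[U] - 2*E[W]
E[U] = 0.4
E[W] = 1.875
E[Z] = 1*0.4 - 2*1.875 = -3.35

-3.35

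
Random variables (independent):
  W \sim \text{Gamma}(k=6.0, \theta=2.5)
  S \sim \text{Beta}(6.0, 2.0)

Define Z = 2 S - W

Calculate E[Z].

E[Z] = -1*E[W] + 2*E[S]
E[W] = 15
E[S] = 0.75
E[Z] = -1*15 + 2*0.75 = -13.5

-13.5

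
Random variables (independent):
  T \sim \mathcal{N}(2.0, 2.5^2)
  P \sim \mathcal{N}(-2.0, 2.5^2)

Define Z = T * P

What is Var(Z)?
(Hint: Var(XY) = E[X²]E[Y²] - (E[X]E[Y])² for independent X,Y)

Var(XY) = E[X²]E[Y²] - (E[X]E[Y])²
E[T] = 2, Var(T) = 6.25
E[P] = -2, Var(P) = 6.25
E[T²] = 6.25 + 2² = 10.25
E[P²] = 6.25 + (-2)² = 10.25
Var(Z) = 10.25*10.25 - (2*(-2))²
= 105.0625 - 16 = 89.0625

89.0625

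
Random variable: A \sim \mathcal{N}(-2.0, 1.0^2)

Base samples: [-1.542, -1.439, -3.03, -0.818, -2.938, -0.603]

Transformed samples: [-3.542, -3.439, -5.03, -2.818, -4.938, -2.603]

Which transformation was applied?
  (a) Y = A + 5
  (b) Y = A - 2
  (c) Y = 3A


Checking option (b) Y = A - 2:
  A = -1.542 -> Y = -3.542 ✓
  A = -1.439 -> Y = -3.439 ✓
  A = -3.03 -> Y = -5.03 ✓
All samples match this transformation.

(b) A - 2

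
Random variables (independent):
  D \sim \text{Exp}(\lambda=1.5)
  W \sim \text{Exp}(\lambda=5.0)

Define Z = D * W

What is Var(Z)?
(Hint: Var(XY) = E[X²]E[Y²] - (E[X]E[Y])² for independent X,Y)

Var(XY) = E[X²]E[Y²] - (E[X]E[Y])²
E[D] = 0.66666667, Var(D) = 0.44444444
E[W] = 0.2, Var(W) = 0.04
E[D²] = 0.44444444 + 0.66666667² = 0.88888889
E[W²] = 0.04 + 0.2² = 0.08
Var(Z) = 0.88888889*0.08 - (0.66666667*0.2)²
= 0.071111111 - 0.017777778 = 0.053333333

0.053333333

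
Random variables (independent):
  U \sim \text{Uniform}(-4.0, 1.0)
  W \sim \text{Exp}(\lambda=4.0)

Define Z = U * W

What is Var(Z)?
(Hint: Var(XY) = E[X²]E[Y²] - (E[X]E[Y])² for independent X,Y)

Var(XY) = E[X²]E[Y²] - (E[X]E[Y])²
E[U] = -1.5, Var(U) = 2.0833333
E[W] = 0.25, Var(W) = 0.0625
E[U²] = 2.0833333 + (-1.5)² = 4.3333333
E[W²] = 0.0625 + 0.25² = 0.125
Var(Z) = 4.3333333*0.125 - (-1.5*0.25)²
= 0.54166667 - 0.140625 = 0.40104167

0.40104167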